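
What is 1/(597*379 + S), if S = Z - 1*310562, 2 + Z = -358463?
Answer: -1/442764 ≈ -2.2585e-6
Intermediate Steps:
Z = -358465 (Z = -2 - 358463 = -358465)
S = -669027 (S = -358465 - 1*310562 = -358465 - 310562 = -669027)
1/(597*379 + S) = 1/(597*379 - 669027) = 1/(226263 - 669027) = 1/(-442764) = -1/442764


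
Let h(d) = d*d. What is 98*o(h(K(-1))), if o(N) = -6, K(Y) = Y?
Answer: -588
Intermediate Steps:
h(d) = d²
98*o(h(K(-1))) = 98*(-6) = -588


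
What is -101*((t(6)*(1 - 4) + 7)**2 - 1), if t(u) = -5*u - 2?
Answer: -1071408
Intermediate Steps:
t(u) = -2 - 5*u
-101*((t(6)*(1 - 4) + 7)**2 - 1) = -101*(((-2 - 5*6)*(1 - 4) + 7)**2 - 1) = -101*(((-2 - 30)*(-3) + 7)**2 - 1) = -101*((-32*(-3) + 7)**2 - 1) = -101*((96 + 7)**2 - 1) = -101*(103**2 - 1) = -101*(10609 - 1) = -101*10608 = -1071408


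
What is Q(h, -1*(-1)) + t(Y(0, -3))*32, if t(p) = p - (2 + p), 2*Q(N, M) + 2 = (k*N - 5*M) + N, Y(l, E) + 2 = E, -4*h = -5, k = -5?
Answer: -70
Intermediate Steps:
h = 5/4 (h = -1/4*(-5) = 5/4 ≈ 1.2500)
Y(l, E) = -2 + E
Q(N, M) = -1 - 2*N - 5*M/2 (Q(N, M) = -1 + ((-5*N - 5*M) + N)/2 = -1 + ((-5*M - 5*N) + N)/2 = -1 + (-5*M - 4*N)/2 = -1 + (-2*N - 5*M/2) = -1 - 2*N - 5*M/2)
t(p) = -2 (t(p) = p + (-2 - p) = -2)
Q(h, -1*(-1)) + t(Y(0, -3))*32 = (-1 - 2*5/4 - (-5)*(-1)/2) - 2*32 = (-1 - 5/2 - 5/2*1) - 64 = (-1 - 5/2 - 5/2) - 64 = -6 - 64 = -70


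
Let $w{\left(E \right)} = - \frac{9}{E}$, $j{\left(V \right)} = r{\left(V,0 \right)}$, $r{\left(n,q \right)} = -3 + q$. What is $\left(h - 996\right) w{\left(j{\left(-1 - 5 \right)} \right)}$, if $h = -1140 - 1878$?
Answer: $-12042$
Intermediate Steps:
$h = -3018$ ($h = -1140 - 1878 = -3018$)
$j{\left(V \right)} = -3$ ($j{\left(V \right)} = -3 + 0 = -3$)
$\left(h - 996\right) w{\left(j{\left(-1 - 5 \right)} \right)} = \left(-3018 - 996\right) \left(- \frac{9}{-3}\right) = - 4014 \left(\left(-9\right) \left(- \frac{1}{3}\right)\right) = \left(-4014\right) 3 = -12042$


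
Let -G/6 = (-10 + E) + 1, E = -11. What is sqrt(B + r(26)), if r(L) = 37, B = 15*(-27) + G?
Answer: 2*I*sqrt(62) ≈ 15.748*I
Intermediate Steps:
G = 120 (G = -6*((-10 - 11) + 1) = -6*(-21 + 1) = -6*(-20) = 120)
B = -285 (B = 15*(-27) + 120 = -405 + 120 = -285)
sqrt(B + r(26)) = sqrt(-285 + 37) = sqrt(-248) = 2*I*sqrt(62)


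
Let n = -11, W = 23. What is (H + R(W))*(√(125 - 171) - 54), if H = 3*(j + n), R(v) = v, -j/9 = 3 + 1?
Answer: 6372 - 118*I*√46 ≈ 6372.0 - 800.31*I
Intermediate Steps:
j = -36 (j = -9*(3 + 1) = -9*4 = -36)
H = -141 (H = 3*(-36 - 11) = 3*(-47) = -141)
(H + R(W))*(√(125 - 171) - 54) = (-141 + 23)*(√(125 - 171) - 54) = -118*(√(-46) - 54) = -118*(I*√46 - 54) = -118*(-54 + I*√46) = 6372 - 118*I*√46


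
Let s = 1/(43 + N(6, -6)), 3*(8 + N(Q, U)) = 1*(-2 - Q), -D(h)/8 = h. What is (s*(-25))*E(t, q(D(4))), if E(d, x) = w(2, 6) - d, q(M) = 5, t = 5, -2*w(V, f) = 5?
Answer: 1125/194 ≈ 5.7990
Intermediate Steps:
w(V, f) = -5/2 (w(V, f) = -1/2*5 = -5/2)
D(h) = -8*h
E(d, x) = -5/2 - d
N(Q, U) = -26/3 - Q/3 (N(Q, U) = -8 + (1*(-2 - Q))/3 = -8 + (-2 - Q)/3 = -8 + (-2/3 - Q/3) = -26/3 - Q/3)
s = 3/97 (s = 1/(43 + (-26/3 - 1/3*6)) = 1/(43 + (-26/3 - 2)) = 1/(43 - 32/3) = 1/(97/3) = 3/97 ≈ 0.030928)
(s*(-25))*E(t, q(D(4))) = ((3/97)*(-25))*(-5/2 - 1*5) = -75*(-5/2 - 5)/97 = -75/97*(-15/2) = 1125/194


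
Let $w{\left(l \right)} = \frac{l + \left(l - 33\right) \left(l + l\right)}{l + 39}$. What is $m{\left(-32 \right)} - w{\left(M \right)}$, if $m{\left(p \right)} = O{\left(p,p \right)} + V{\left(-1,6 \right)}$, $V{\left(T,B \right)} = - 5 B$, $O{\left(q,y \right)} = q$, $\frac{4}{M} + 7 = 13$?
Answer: $- \frac{21752}{357} \approx -60.93$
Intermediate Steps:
$M = \frac{2}{3}$ ($M = \frac{4}{-7 + 13} = \frac{4}{6} = 4 \cdot \frac{1}{6} = \frac{2}{3} \approx 0.66667$)
$m{\left(p \right)} = -30 + p$ ($m{\left(p \right)} = p - 30 = -30 + p$)
$w{\left(l \right)} = \frac{l + 2 l \left(-33 + l\right)}{39 + l}$ ($w{\left(l \right)} = \frac{l + \left(-33 + l\right) 2 l}{39 + l} = \frac{l + 2 l \left(-33 + l\right)}{39 + l}$)
$m{\left(-32 \right)} - w{\left(M \right)} = \left(-30 - 32\right) - \frac{2 \left(-65 + 2 \cdot \frac{2}{3}\right)}{3 \left(39 + \frac{2}{3}\right)} = -62 - \frac{2 \left(-65 + \frac{4}{3}\right)}{3 \cdot \frac{119}{3}} = -62 - \frac{2}{3} \cdot \frac{3}{119} \left(- \frac{191}{3}\right) = -62 - - \frac{382}{357} = -62 + \frac{382}{357} = - \frac{21752}{357}$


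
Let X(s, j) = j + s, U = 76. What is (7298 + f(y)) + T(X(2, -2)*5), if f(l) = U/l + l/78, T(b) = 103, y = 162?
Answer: 7795934/1053 ≈ 7403.5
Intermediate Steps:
f(l) = 76/l + l/78
(7298 + f(y)) + T(X(2, -2)*5) = (7298 + (76/162 + (1/78)*162)) + 103 = (7298 + (76*(1/162) + 27/13)) + 103 = (7298 + (38/81 + 27/13)) + 103 = (7298 + 2681/1053) + 103 = 7687475/1053 + 103 = 7795934/1053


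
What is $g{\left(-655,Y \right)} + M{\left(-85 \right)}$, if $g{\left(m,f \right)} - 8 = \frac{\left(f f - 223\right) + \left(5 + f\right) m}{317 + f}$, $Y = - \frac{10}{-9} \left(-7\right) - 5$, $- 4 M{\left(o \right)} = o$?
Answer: $\frac{2257181}{49284} \approx 45.799$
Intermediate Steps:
$M{\left(o \right)} = - \frac{o}{4}$
$Y = - \frac{115}{9}$ ($Y = \left(-10\right) \left(- \frac{1}{9}\right) \left(-7\right) - 5 = \frac{10}{9} \left(-7\right) - 5 = - \frac{70}{9} - 5 = - \frac{115}{9} \approx -12.778$)
$g{\left(m,f \right)} = 8 + \frac{-223 + f^{2} + m \left(5 + f\right)}{317 + f}$ ($g{\left(m,f \right)} = 8 + \frac{\left(f f - 223\right) + \left(5 + f\right) m}{317 + f} = 8 + \frac{\left(f^{2} - 223\right) + m \left(5 + f\right)}{317 + f} = 8 + \frac{\left(-223 + f^{2}\right) + m \left(5 + f\right)}{317 + f} = 8 + \frac{-223 + f^{2} + m \left(5 + f\right)}{317 + f}$)
$g{\left(-655,Y \right)} + M{\left(-85 \right)} = \frac{2313 + \left(- \frac{115}{9}\right)^{2} + 5 \left(-655\right) + 8 \left(- \frac{115}{9}\right) - - \frac{75325}{9}}{317 - \frac{115}{9}} - - \frac{85}{4} = \frac{2313 + \frac{13225}{81} - 3275 - \frac{920}{9} + \frac{75325}{9}}{\frac{2738}{9}} + \frac{85}{4} = \frac{9}{2738} \cdot \frac{604948}{81} + \frac{85}{4} = \frac{302474}{12321} + \frac{85}{4} = \frac{2257181}{49284}$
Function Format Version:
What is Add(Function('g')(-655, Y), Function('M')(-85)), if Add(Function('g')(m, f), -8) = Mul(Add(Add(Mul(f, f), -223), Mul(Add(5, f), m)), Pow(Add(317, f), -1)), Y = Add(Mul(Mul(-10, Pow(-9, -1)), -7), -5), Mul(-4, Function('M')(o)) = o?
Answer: Rational(2257181, 49284) ≈ 45.799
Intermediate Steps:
Function('M')(o) = Mul(Rational(-1, 4), o)
Y = Rational(-115, 9) (Y = Add(Mul(Mul(-10, Rational(-1, 9)), -7), -5) = Add(Mul(Rational(10, 9), -7), -5) = Add(Rational(-70, 9), -5) = Rational(-115, 9) ≈ -12.778)
Function('g')(m, f) = Add(8, Mul(Pow(Add(317, f), -1), Add(-223, Pow(f, 2), Mul(m, Add(5, f))))) (Function('g')(m, f) = Add(8, Mul(Add(Add(Mul(f, f), -223), Mul(Add(5, f), m)), Pow(Add(317, f), -1))) = Add(8, Mul(Add(Add(Pow(f, 2), -223), Mul(m, Add(5, f))), Pow(Add(317, f), -1))) = Add(8, Mul(Add(Add(-223, Pow(f, 2)), Mul(m, Add(5, f))), Pow(Add(317, f), -1))) = Add(8, Mul(Add(-223, Pow(f, 2), Mul(m, Add(5, f))), Pow(Add(317, f), -1))) = Add(8, Mul(Pow(Add(317, f), -1), Add(-223, Pow(f, 2), Mul(m, Add(5, f))))))
Add(Function('g')(-655, Y), Function('M')(-85)) = Add(Mul(Pow(Add(317, Rational(-115, 9)), -1), Add(2313, Pow(Rational(-115, 9), 2), Mul(5, -655), Mul(8, Rational(-115, 9)), Mul(Rational(-115, 9), -655))), Mul(Rational(-1, 4), -85)) = Add(Mul(Pow(Rational(2738, 9), -1), Add(2313, Rational(13225, 81), -3275, Rational(-920, 9), Rational(75325, 9))), Rational(85, 4)) = Add(Mul(Rational(9, 2738), Rational(604948, 81)), Rational(85, 4)) = Add(Rational(302474, 12321), Rational(85, 4)) = Rational(2257181, 49284)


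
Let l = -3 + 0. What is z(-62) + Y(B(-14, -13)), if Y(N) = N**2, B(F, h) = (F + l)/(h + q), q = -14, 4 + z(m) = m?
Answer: -47825/729 ≈ -65.604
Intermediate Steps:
z(m) = -4 + m
l = -3
B(F, h) = (-3 + F)/(-14 + h) (B(F, h) = (F - 3)/(h - 14) = (-3 + F)/(-14 + h))
z(-62) + Y(B(-14, -13)) = (-4 - 62) + ((-3 - 14)/(-14 - 13))**2 = -66 + (-17/(-27))**2 = -66 + (-1/27*(-17))**2 = -66 + (17/27)**2 = -66 + 289/729 = -47825/729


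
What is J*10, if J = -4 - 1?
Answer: -50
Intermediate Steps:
J = -5
J*10 = -5*10 = -50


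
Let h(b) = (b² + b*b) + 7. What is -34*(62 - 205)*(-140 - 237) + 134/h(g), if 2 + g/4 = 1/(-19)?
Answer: -93846387452/51199 ≈ -1.8330e+6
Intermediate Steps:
g = -156/19 (g = -8 + 4/(-19) = -8 + 4*(-1/19) = -8 - 4/19 = -156/19 ≈ -8.2105)
h(b) = 7 + 2*b² (h(b) = (b² + b²) + 7 = 2*b² + 7 = 7 + 2*b²)
-34*(62 - 205)*(-140 - 237) + 134/h(g) = -34*(62 - 205)*(-140 - 237) + 134/(7 + 2*(-156/19)²) = -(-4862)*(-377) + 134/(7 + 2*(24336/361)) = -34*53911 + 134/(7 + 48672/361) = -1832974 + 134/(51199/361) = -1832974 + 134*(361/51199) = -1832974 + 48374/51199 = -93846387452/51199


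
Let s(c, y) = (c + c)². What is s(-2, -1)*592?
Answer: 9472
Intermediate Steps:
s(c, y) = 4*c² (s(c, y) = (2*c)² = 4*c²)
s(-2, -1)*592 = (4*(-2)²)*592 = (4*4)*592 = 16*592 = 9472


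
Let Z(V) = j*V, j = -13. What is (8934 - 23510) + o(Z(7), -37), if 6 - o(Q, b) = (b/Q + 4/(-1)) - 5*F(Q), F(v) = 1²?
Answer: -1325088/91 ≈ -14561.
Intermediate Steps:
Z(V) = -13*V
F(v) = 1
o(Q, b) = 15 - b/Q (o(Q, b) = 6 - ((b/Q + 4/(-1)) - 5*1) = 6 - ((b/Q + 4*(-1)) - 5) = 6 - ((b/Q - 4) - 5) = 6 - ((-4 + b/Q) - 5) = 6 - (-9 + b/Q) = 6 + (9 - b/Q) = 15 - b/Q)
(8934 - 23510) + o(Z(7), -37) = (8934 - 23510) + (15 - 1*(-37)/(-13*7)) = -14576 + (15 - 1*(-37)/(-91)) = -14576 + (15 - 1*(-37)*(-1/91)) = -14576 + (15 - 37/91) = -14576 + 1328/91 = -1325088/91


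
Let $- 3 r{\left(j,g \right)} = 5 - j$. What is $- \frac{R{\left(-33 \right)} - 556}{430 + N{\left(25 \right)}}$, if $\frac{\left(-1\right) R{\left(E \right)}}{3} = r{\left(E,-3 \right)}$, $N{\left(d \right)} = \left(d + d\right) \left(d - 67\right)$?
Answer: $- \frac{259}{835} \approx -0.31018$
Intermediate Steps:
$r{\left(j,g \right)} = - \frac{5}{3} + \frac{j}{3}$ ($r{\left(j,g \right)} = - \frac{5 - j}{3} = - \frac{5}{3} + \frac{j}{3}$)
$N{\left(d \right)} = 2 d \left(-67 + d\right)$
$R{\left(E \right)} = 5 - E$ ($R{\left(E \right)} = - 3 \left(- \frac{5}{3} + \frac{E}{3}\right) = 5 - E$)
$- \frac{R{\left(-33 \right)} - 556}{430 + N{\left(25 \right)}} = - \frac{\left(5 - -33\right) - 556}{430 + 2 \cdot 25 \left(-67 + 25\right)} = - \frac{\left(5 + 33\right) - 556}{430 + 2 \cdot 25 \left(-42\right)} = - \frac{38 - 556}{430 - 2100} = - \frac{-518}{-1670} = - \frac{\left(-518\right) \left(-1\right)}{1670} = \left(-1\right) \frac{259}{835} = - \frac{259}{835}$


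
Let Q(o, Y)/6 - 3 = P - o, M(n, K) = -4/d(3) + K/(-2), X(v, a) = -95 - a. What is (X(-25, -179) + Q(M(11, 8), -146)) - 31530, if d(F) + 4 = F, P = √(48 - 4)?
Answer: -31428 + 12*√11 ≈ -31388.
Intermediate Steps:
P = 2*√11 (P = √44 = 2*√11 ≈ 6.6332)
d(F) = -4 + F
M(n, K) = 4 - K/2 (M(n, K) = -4/(-4 + 3) + K/(-2) = -4/(-1) + K*(-½) = -4*(-1) - K/2 = 4 - K/2)
Q(o, Y) = 18 - 6*o + 12*√11 (Q(o, Y) = 18 + 6*(2*√11 - o) = 18 + 6*(-o + 2*√11) = 18 + (-6*o + 12*√11) = 18 - 6*o + 12*√11)
(X(-25, -179) + Q(M(11, 8), -146)) - 31530 = ((-95 - 1*(-179)) + (18 - 6*(4 - ½*8) + 12*√11)) - 31530 = ((-95 + 179) + (18 - 6*(4 - 4) + 12*√11)) - 31530 = (84 + (18 - 6*0 + 12*√11)) - 31530 = (84 + (18 + 0 + 12*√11)) - 31530 = (84 + (18 + 12*√11)) - 31530 = (102 + 12*√11) - 31530 = -31428 + 12*√11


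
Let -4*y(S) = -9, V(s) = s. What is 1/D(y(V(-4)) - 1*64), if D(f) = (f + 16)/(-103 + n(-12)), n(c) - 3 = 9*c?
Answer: 832/183 ≈ 4.5464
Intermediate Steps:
n(c) = 3 + 9*c
y(S) = 9/4 (y(S) = -¼*(-9) = 9/4)
D(f) = -1/13 - f/208 (D(f) = (f + 16)/(-103 + (3 + 9*(-12))) = (16 + f)/(-103 + (3 - 108)) = (16 + f)/(-103 - 105) = (16 + f)/(-208) = (16 + f)*(-1/208) = -1/13 - f/208)
1/D(y(V(-4)) - 1*64) = 1/(-1/13 - (9/4 - 1*64)/208) = 1/(-1/13 - (9/4 - 64)/208) = 1/(-1/13 - 1/208*(-247/4)) = 1/(-1/13 + 19/64) = 1/(183/832) = 832/183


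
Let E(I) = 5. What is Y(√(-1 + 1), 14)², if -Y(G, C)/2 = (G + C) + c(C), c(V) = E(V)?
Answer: 1444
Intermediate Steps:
c(V) = 5
Y(G, C) = -10 - 2*C - 2*G (Y(G, C) = -2*((G + C) + 5) = -2*((C + G) + 5) = -2*(5 + C + G) = -10 - 2*C - 2*G)
Y(√(-1 + 1), 14)² = (-10 - 2*14 - 2*√(-1 + 1))² = (-10 - 28 - 2*√0)² = (-10 - 28 - 2*0)² = (-10 - 28 + 0)² = (-38)² = 1444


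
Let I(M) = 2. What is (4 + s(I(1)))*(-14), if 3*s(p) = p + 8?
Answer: -308/3 ≈ -102.67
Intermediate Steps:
s(p) = 8/3 + p/3 (s(p) = (p + 8)/3 = (8 + p)/3 = 8/3 + p/3)
(4 + s(I(1)))*(-14) = (4 + (8/3 + (1/3)*2))*(-14) = (4 + (8/3 + 2/3))*(-14) = (4 + 10/3)*(-14) = (22/3)*(-14) = -308/3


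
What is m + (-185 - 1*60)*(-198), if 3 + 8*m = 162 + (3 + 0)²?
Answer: 48531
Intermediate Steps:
m = 21 (m = -3/8 + (162 + (3 + 0)²)/8 = -3/8 + (162 + 3²)/8 = -3/8 + (162 + 9)/8 = -3/8 + (⅛)*171 = -3/8 + 171/8 = 21)
m + (-185 - 1*60)*(-198) = 21 + (-185 - 1*60)*(-198) = 21 + (-185 - 60)*(-198) = 21 - 245*(-198) = 21 + 48510 = 48531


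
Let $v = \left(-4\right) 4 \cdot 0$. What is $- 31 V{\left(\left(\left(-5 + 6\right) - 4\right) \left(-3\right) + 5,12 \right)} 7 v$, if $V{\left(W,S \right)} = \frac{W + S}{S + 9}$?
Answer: $0$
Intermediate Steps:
$V{\left(W,S \right)} = \frac{S + W}{9 + S}$
$v = 0$ ($v = \left(-16\right) 0 = 0$)
$- 31 V{\left(\left(\left(-5 + 6\right) - 4\right) \left(-3\right) + 5,12 \right)} 7 v = - 31 \frac{12 + \left(\left(\left(-5 + 6\right) - 4\right) \left(-3\right) + 5\right)}{9 + 12} \cdot 7 \cdot 0 = - 31 \frac{12 + \left(\left(1 - 4\right) \left(-3\right) + 5\right)}{21} \cdot 0 = - 31 \frac{12 + \left(\left(-3\right) \left(-3\right) + 5\right)}{21} \cdot 0 = - 31 \frac{12 + \left(9 + 5\right)}{21} \cdot 0 = - 31 \frac{12 + 14}{21} \cdot 0 = - 31 \cdot \frac{1}{21} \cdot 26 \cdot 0 = \left(-31\right) \frac{26}{21} \cdot 0 = \left(- \frac{806}{21}\right) 0 = 0$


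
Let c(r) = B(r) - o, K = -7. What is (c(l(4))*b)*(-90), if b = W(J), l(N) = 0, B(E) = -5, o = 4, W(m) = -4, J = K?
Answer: -3240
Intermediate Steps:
J = -7
b = -4
c(r) = -9 (c(r) = -5 - 1*4 = -5 - 4 = -9)
(c(l(4))*b)*(-90) = -9*(-4)*(-90) = 36*(-90) = -3240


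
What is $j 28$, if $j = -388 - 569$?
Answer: $-26796$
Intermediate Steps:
$j = -957$
$j 28 = \left(-957\right) 28 = -26796$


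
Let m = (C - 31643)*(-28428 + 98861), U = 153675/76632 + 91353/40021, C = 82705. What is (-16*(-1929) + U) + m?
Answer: 118602237845212187/32977304 ≈ 3.5965e+9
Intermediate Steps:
U = 141406347/32977304 (U = 153675*(1/76632) + 91353*(1/40021) = 51225/25544 + 91353/40021 = 141406347/32977304 ≈ 4.2880)
m = 3596449846 (m = (82705 - 31643)*(-28428 + 98861) = 51062*70433 = 3596449846)
(-16*(-1929) + U) + m = (-16*(-1929) + 141406347/32977304) + 3596449846 = (30864 + 141406347/32977304) + 3596449846 = 1017952917003/32977304 + 3596449846 = 118602237845212187/32977304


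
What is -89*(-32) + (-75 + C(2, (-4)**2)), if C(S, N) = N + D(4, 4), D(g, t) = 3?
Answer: 2792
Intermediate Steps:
C(S, N) = 3 + N (C(S, N) = N + 3 = 3 + N)
-89*(-32) + (-75 + C(2, (-4)**2)) = -89*(-32) + (-75 + (3 + (-4)**2)) = 2848 + (-75 + (3 + 16)) = 2848 + (-75 + 19) = 2848 - 56 = 2792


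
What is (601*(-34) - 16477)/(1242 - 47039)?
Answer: 36911/45797 ≈ 0.80597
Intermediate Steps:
(601*(-34) - 16477)/(1242 - 47039) = (-20434 - 16477)/(-45797) = -36911*(-1/45797) = 36911/45797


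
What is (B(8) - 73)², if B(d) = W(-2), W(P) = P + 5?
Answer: 4900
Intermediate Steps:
W(P) = 5 + P
B(d) = 3 (B(d) = 5 - 2 = 3)
(B(8) - 73)² = (3 - 73)² = (-70)² = 4900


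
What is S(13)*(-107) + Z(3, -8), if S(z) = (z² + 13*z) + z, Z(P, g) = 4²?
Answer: -37541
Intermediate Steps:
Z(P, g) = 16
S(z) = z² + 14*z
S(13)*(-107) + Z(3, -8) = (13*(14 + 13))*(-107) + 16 = (13*27)*(-107) + 16 = 351*(-107) + 16 = -37557 + 16 = -37541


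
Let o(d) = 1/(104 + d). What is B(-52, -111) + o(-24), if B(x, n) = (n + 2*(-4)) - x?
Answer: -5359/80 ≈ -66.988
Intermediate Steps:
B(x, n) = -8 + n - x (B(x, n) = (n - 8) - x = (-8 + n) - x = -8 + n - x)
B(-52, -111) + o(-24) = (-8 - 111 - 1*(-52)) + 1/(104 - 24) = (-8 - 111 + 52) + 1/80 = -67 + 1/80 = -5359/80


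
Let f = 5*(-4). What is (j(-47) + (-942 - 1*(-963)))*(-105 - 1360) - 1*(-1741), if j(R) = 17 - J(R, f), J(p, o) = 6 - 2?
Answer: -48069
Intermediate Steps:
f = -20
J(p, o) = 4
j(R) = 13 (j(R) = 17 - 1*4 = 17 - 4 = 13)
(j(-47) + (-942 - 1*(-963)))*(-105 - 1360) - 1*(-1741) = (13 + (-942 - 1*(-963)))*(-105 - 1360) - 1*(-1741) = (13 + (-942 + 963))*(-1465) + 1741 = (13 + 21)*(-1465) + 1741 = 34*(-1465) + 1741 = -49810 + 1741 = -48069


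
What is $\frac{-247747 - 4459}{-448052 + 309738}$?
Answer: $\frac{126103}{69157} \approx 1.8234$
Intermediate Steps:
$\frac{-247747 - 4459}{-448052 + 309738} = - \frac{252206}{-138314} = \left(-252206\right) \left(- \frac{1}{138314}\right) = \frac{126103}{69157}$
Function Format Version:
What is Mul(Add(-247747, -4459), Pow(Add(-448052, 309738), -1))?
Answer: Rational(126103, 69157) ≈ 1.8234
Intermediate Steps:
Mul(Add(-247747, -4459), Pow(Add(-448052, 309738), -1)) = Mul(-252206, Pow(-138314, -1)) = Mul(-252206, Rational(-1, 138314)) = Rational(126103, 69157)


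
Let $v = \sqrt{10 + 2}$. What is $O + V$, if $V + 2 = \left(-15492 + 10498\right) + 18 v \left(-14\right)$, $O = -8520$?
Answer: $-13516 - 504 \sqrt{3} \approx -14389.0$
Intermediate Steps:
$v = 2 \sqrt{3}$ ($v = \sqrt{12} = 2 \sqrt{3} \approx 3.4641$)
$V = -4996 - 504 \sqrt{3}$ ($V = -2 + \left(\left(-15492 + 10498\right) + 18 \cdot 2 \sqrt{3} \left(-14\right)\right) = -2 - \left(4994 - 36 \sqrt{3} \left(-14\right)\right) = -2 - \left(4994 + 504 \sqrt{3}\right) = -4996 - 504 \sqrt{3} \approx -5869.0$)
$O + V = -8520 - \left(4996 + 504 \sqrt{3}\right) = -13516 - 504 \sqrt{3}$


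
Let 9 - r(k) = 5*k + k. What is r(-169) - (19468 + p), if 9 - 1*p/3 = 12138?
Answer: 17942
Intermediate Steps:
p = -36387 (p = 27 - 3*12138 = 27 - 36414 = -36387)
r(k) = 9 - 6*k (r(k) = 9 - (5*k + k) = 9 - 6*k)
r(-169) - (19468 + p) = (9 - 6*(-169)) - (19468 - 36387) = (9 + 1014) - 1*(-16919) = 1023 + 16919 = 17942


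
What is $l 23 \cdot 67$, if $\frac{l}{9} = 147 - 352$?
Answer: $-2843145$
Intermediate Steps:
$l = -1845$ ($l = 9 \left(147 - 352\right) = 9 \left(-205\right) = -1845$)
$l 23 \cdot 67 = - 1845 \cdot 23 \cdot 67 = \left(-1845\right) 1541 = -2843145$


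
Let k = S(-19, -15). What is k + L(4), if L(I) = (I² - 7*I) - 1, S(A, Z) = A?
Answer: -32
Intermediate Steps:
k = -19
L(I) = -1 + I² - 7*I
k + L(4) = -19 + (-1 + 4² - 7*4) = -19 + (-1 + 16 - 28) = -19 - 13 = -32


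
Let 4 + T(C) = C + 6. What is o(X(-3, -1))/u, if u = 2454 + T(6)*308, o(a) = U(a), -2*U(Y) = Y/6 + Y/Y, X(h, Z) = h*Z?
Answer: -3/19672 ≈ -0.00015250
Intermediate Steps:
T(C) = 2 + C (T(C) = -4 + (C + 6) = -4 + (6 + C) = 2 + C)
X(h, Z) = Z*h
U(Y) = -1/2 - Y/12 (U(Y) = -(Y/6 + Y/Y)/2 = -(Y*(1/6) + 1)/2 = -(Y/6 + 1)/2 = -(1 + Y/6)/2 = -1/2 - Y/12)
o(a) = -1/2 - a/12
u = 4918 (u = 2454 + (2 + 6)*308 = 2454 + 8*308 = 2454 + 2464 = 4918)
o(X(-3, -1))/u = (-1/2 - (-1)*(-3)/12)/4918 = (-1/2 - 1/12*3)*(1/4918) = (-1/2 - 1/4)*(1/4918) = -3/4*1/4918 = -3/19672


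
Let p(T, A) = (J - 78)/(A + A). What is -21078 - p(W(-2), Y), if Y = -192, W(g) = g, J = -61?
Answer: -8094091/384 ≈ -21078.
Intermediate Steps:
p(T, A) = -139/(2*A) (p(T, A) = (-61 - 78)/(A + A) = -139*1/(2*A) = -139/(2*A))
-21078 - p(W(-2), Y) = -21078 - (-139)/(2*(-192)) = -21078 - (-139)*(-1)/(2*192) = -21078 - 1*139/384 = -21078 - 139/384 = -8094091/384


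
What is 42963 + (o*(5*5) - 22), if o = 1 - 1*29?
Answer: 42241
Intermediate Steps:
o = -28 (o = 1 - 29 = -28)
42963 + (o*(5*5) - 22) = 42963 + (-140*5 - 22) = 42963 + (-28*25 - 22) = 42963 + (-700 - 22) = 42963 - 722 = 42241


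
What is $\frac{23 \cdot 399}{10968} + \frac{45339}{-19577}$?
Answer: $- \frac{105873341}{71573512} \approx -1.4792$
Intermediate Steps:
$\frac{23 \cdot 399}{10968} + \frac{45339}{-19577} = 9177 \cdot \frac{1}{10968} + 45339 \left(- \frac{1}{19577}\right) = \frac{3059}{3656} - \frac{45339}{19577} = - \frac{105873341}{71573512}$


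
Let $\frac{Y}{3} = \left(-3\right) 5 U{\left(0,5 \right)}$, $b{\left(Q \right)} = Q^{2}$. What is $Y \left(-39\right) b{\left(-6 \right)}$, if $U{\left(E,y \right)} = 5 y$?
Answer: $1579500$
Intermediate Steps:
$Y = -1125$ ($Y = 3 \left(-3\right) 5 \cdot 5 \cdot 5 = 3 \left(\left(-15\right) 25\right) = 3 \left(-375\right) = -1125$)
$Y \left(-39\right) b{\left(-6 \right)} = \left(-1125\right) \left(-39\right) \left(-6\right)^{2} = 43875 \cdot 36 = 1579500$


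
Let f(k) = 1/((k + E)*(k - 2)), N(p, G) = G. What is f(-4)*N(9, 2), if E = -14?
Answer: 1/54 ≈ 0.018519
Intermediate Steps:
f(k) = 1/((-14 + k)*(-2 + k)) (f(k) = 1/((k - 14)*(k - 2)) = 1/((-14 + k)*(-2 + k)))
f(-4)*N(9, 2) = 2/(28 + (-4)² - 16*(-4)) = 2/(28 + 16 + 64) = 2/108 = (1/108)*2 = 1/54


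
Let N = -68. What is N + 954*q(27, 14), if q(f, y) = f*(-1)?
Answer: -25826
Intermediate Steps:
q(f, y) = -f
N + 954*q(27, 14) = -68 + 954*(-1*27) = -68 + 954*(-27) = -68 - 25758 = -25826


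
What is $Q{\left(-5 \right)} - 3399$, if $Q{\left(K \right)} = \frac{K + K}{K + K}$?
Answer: $-3398$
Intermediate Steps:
$Q{\left(K \right)} = 1$ ($Q{\left(K \right)} = \frac{2 K}{2 K} = 2 K \frac{1}{2 K} = 1$)
$Q{\left(-5 \right)} - 3399 = 1 - 3399 = -3398$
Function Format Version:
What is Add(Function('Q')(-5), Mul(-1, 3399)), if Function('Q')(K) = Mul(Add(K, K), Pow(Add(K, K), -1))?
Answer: -3398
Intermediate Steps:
Function('Q')(K) = 1 (Function('Q')(K) = Mul(Mul(2, K), Pow(Mul(2, K), -1)) = Mul(Mul(2, K), Mul(Rational(1, 2), Pow(K, -1))) = 1)
Add(Function('Q')(-5), Mul(-1, 3399)) = Add(1, Mul(-1, 3399)) = Add(1, -3399) = -3398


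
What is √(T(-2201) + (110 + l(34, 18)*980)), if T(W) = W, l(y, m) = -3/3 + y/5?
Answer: √3593 ≈ 59.942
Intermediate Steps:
l(y, m) = -1 + y/5 (l(y, m) = -3*⅓ + y*(⅕) = -1 + y/5)
√(T(-2201) + (110 + l(34, 18)*980)) = √(-2201 + (110 + (-1 + (⅕)*34)*980)) = √(-2201 + (110 + (-1 + 34/5)*980)) = √(-2201 + (110 + (29/5)*980)) = √(-2201 + (110 + 5684)) = √(-2201 + 5794) = √3593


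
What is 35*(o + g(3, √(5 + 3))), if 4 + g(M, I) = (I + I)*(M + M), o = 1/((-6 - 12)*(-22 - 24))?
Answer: -115885/828 + 840*√2 ≈ 1048.0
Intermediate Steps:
o = 1/828 (o = 1/(-18*(-46)) = 1/828 ≈ 0.0012077)
g(M, I) = -4 + 4*I*M (g(M, I) = -4 + (I + I)*(M + M) = -4 + (2*I)*(2*M) = -4 + 4*I*M)
35*(o + g(3, √(5 + 3))) = 35*(1/828 + (-4 + 4*√(5 + 3)*3)) = 35*(1/828 + (-4 + 4*√8*3)) = 35*(1/828 + (-4 + 4*(2*√2)*3)) = 35*(1/828 + (-4 + 24*√2)) = 35*(-3311/828 + 24*√2) = -115885/828 + 840*√2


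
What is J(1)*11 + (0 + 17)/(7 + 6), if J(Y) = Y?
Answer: 160/13 ≈ 12.308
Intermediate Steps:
J(1)*11 + (0 + 17)/(7 + 6) = 1*11 + (0 + 17)/(7 + 6) = 11 + 17/13 = 160/13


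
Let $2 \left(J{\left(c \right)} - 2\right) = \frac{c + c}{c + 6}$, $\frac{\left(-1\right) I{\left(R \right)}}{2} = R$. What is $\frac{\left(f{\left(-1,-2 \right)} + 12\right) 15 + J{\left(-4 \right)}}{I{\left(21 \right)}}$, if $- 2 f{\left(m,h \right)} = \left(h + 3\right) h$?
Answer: $- \frac{65}{14} \approx -4.6429$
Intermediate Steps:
$I{\left(R \right)} = - 2 R$
$f{\left(m,h \right)} = - \frac{h \left(3 + h\right)}{2}$ ($f{\left(m,h \right)} = - \frac{\left(h + 3\right) h}{2} = - \frac{\left(3 + h\right) h}{2} = - \frac{h \left(3 + h\right)}{2}$)
$J{\left(c \right)} = 2 + \frac{c}{6 + c}$ ($J{\left(c \right)} = 2 + \frac{\left(c + c\right) \frac{1}{c + 6}}{2} = 2 + \frac{2 c \frac{1}{6 + c}}{2} = 2 + \frac{c}{6 + c}$)
$\frac{\left(f{\left(-1,-2 \right)} + 12\right) 15 + J{\left(-4 \right)}}{I{\left(21 \right)}} = \frac{\left(\left(- \frac{1}{2}\right) \left(-2\right) \left(3 - 2\right) + 12\right) 15 + \frac{3 \left(4 - 4\right)}{6 - 4}}{\left(-2\right) 21} = \frac{\left(\left(- \frac{1}{2}\right) \left(-2\right) 1 + 12\right) 15 + 3 \cdot \frac{1}{2} \cdot 0}{-42} = \left(\left(1 + 12\right) 15 + 3 \cdot \frac{1}{2} \cdot 0\right) \left(- \frac{1}{42}\right) = \left(13 \cdot 15 + 0\right) \left(- \frac{1}{42}\right) = \left(195 + 0\right) \left(- \frac{1}{42}\right) = 195 \left(- \frac{1}{42}\right) = - \frac{65}{14}$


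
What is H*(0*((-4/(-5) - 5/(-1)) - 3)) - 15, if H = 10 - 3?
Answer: -15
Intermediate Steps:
H = 7
H*(0*((-4/(-5) - 5/(-1)) - 3)) - 15 = 7*(0*((-4/(-5) - 5/(-1)) - 3)) - 15 = 7*(0*((-4*(-⅕) - 5*(-1)) - 3)) - 15 = 7*(0*((⅘ + 5) - 3)) - 15 = 7*(0*(29/5 - 3)) - 15 = 7*(0*(14/5)) - 15 = 7*0 - 15 = 0 - 15 = -15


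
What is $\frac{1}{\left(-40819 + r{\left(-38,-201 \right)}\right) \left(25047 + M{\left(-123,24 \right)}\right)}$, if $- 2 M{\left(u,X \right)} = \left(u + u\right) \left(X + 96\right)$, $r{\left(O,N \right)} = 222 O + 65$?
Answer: $- \frac{1}{1958106330} \approx -5.107 \cdot 10^{-10}$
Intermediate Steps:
$r{\left(O,N \right)} = 65 + 222 O$
$M{\left(u,X \right)} = - u \left(96 + X\right)$ ($M{\left(u,X \right)} = - \frac{\left(u + u\right) \left(X + 96\right)}{2} = - \frac{2 u \left(96 + X\right)}{2} = - u \left(96 + X\right)$)
$\frac{1}{\left(-40819 + r{\left(-38,-201 \right)}\right) \left(25047 + M{\left(-123,24 \right)}\right)} = \frac{1}{\left(-40819 + \left(65 + 222 \left(-38\right)\right)\right) \left(25047 - - 123 \left(96 + 24\right)\right)} = \frac{1}{\left(-40819 + \left(65 - 8436\right)\right) \left(25047 - \left(-123\right) 120\right)} = \frac{1}{\left(-40819 - 8371\right) \left(25047 + 14760\right)} = \frac{1}{\left(-49190\right) 39807} = \frac{1}{-1958106330} = - \frac{1}{1958106330}$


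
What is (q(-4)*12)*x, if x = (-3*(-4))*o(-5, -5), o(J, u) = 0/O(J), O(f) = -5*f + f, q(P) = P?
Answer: 0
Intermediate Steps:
O(f) = -4*f
o(J, u) = 0 (o(J, u) = 0/((-4*J)) = 0*(-1/(4*J)) = 0)
x = 0 (x = -3*(-4)*0 = 12*0 = 0)
(q(-4)*12)*x = -4*12*0 = -48*0 = 0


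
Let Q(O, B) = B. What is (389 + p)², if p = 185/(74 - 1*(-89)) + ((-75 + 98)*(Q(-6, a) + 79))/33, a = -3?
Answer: 5680881571600/28933641 ≈ 1.9634e+5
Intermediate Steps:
p = 291029/5379 (p = 185/(74 - 1*(-89)) + ((-75 + 98)*(-3 + 79))/33 = 185/(74 + 89) + (23*76)*(1/33) = 185/163 + 1748*(1/33) = 185*(1/163) + 1748/33 = 185/163 + 1748/33 = 291029/5379 ≈ 54.105)
(389 + p)² = (389 + 291029/5379)² = (2383460/5379)² = 5680881571600/28933641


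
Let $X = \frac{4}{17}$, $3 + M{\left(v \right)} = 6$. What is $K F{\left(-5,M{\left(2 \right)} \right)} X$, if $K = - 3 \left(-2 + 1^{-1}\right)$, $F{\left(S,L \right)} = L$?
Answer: $\frac{36}{17} \approx 2.1176$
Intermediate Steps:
$M{\left(v \right)} = 3$ ($M{\left(v \right)} = -3 + 6 = 3$)
$X = \frac{4}{17}$ ($X = 4 \cdot \frac{1}{17} = \frac{4}{17} \approx 0.23529$)
$K = 3$ ($K = - 3 \left(-2 + 1\right) = \left(-3\right) \left(-1\right) = 3$)
$K F{\left(-5,M{\left(2 \right)} \right)} X = 3 \cdot 3 \cdot \frac{4}{17} = 9 \cdot \frac{4}{17} = \frac{36}{17}$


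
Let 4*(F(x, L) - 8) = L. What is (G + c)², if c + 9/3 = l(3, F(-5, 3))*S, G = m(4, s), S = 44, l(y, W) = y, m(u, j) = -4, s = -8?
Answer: 15625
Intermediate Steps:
F(x, L) = 8 + L/4
G = -4
c = 129 (c = -3 + 3*44 = -3 + 132 = 129)
(G + c)² = (-4 + 129)² = 125² = 15625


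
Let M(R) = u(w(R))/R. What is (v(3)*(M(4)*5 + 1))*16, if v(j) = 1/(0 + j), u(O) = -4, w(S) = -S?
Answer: -64/3 ≈ -21.333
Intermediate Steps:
v(j) = 1/j
M(R) = -4/R
(v(3)*(M(4)*5 + 1))*16 = ((-4/4*5 + 1)/3)*16 = ((-4*¼*5 + 1)/3)*16 = ((-1*5 + 1)/3)*16 = ((-5 + 1)/3)*16 = ((⅓)*(-4))*16 = -4/3*16 = -64/3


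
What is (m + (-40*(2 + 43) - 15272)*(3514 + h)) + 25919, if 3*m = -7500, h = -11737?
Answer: 140406475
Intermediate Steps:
m = -2500 (m = (⅓)*(-7500) = -2500)
(m + (-40*(2 + 43) - 15272)*(3514 + h)) + 25919 = (-2500 + (-40*(2 + 43) - 15272)*(3514 - 11737)) + 25919 = (-2500 + (-40*45 - 15272)*(-8223)) + 25919 = (-2500 + (-1800 - 15272)*(-8223)) + 25919 = (-2500 - 17072*(-8223)) + 25919 = (-2500 + 140383056) + 25919 = 140380556 + 25919 = 140406475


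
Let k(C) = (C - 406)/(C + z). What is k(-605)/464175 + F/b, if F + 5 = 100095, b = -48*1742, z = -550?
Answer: -2981132164193/2490465978000 ≈ -1.1970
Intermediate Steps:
b = -83616
F = 100090 (F = -5 + 100095 = 100090)
k(C) = (-406 + C)/(-550 + C) (k(C) = (C - 406)/(C - 550) = (-406 + C)/(-550 + C))
k(-605)/464175 + F/b = ((-406 - 605)/(-550 - 605))/464175 + 100090/(-83616) = (-1011/(-1155))*(1/464175) + 100090*(-1/83616) = -1/1155*(-1011)*(1/464175) - 50045/41808 = (337/385)*(1/464175) - 50045/41808 = 337/178707375 - 50045/41808 = -2981132164193/2490465978000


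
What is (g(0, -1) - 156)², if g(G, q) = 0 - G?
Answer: 24336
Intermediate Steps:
g(G, q) = -G
(g(0, -1) - 156)² = (-1*0 - 156)² = (0 - 156)² = (-156)² = 24336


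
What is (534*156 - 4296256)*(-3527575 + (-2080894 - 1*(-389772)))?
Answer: 21986119963544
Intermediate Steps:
(534*156 - 4296256)*(-3527575 + (-2080894 - 1*(-389772))) = (83304 - 4296256)*(-3527575 + (-2080894 + 389772)) = -4212952*(-3527575 - 1691122) = -4212952*(-5218697) = 21986119963544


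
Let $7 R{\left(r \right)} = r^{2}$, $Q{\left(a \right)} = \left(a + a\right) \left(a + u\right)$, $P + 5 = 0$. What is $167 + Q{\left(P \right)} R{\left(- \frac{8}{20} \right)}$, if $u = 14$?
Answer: $\frac{5773}{35} \approx 164.94$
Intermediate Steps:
$P = -5$ ($P = -5 + 0 = -5$)
$Q{\left(a \right)} = 2 a \left(14 + a\right)$ ($Q{\left(a \right)} = \left(a + a\right) \left(a + 14\right) = 2 a \left(14 + a\right)$)
$R{\left(r \right)} = \frac{r^{2}}{7}$
$167 + Q{\left(P \right)} R{\left(- \frac{8}{20} \right)} = 167 + 2 \left(-5\right) \left(14 - 5\right) \frac{\left(- \frac{8}{20}\right)^{2}}{7} = 167 + 2 \left(-5\right) 9 \frac{\left(\left(-8\right) \frac{1}{20}\right)^{2}}{7} = 167 - 90 \frac{\left(- \frac{2}{5}\right)^{2}}{7} = 167 - 90 \cdot \frac{1}{7} \cdot \frac{4}{25} = 167 - \frac{72}{35} = \frac{5773}{35}$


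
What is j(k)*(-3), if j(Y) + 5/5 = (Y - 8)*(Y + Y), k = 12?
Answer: -285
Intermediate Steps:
j(Y) = -1 + 2*Y*(-8 + Y) (j(Y) = -1 + (Y - 8)*(Y + Y) = -1 + (-8 + Y)*(2*Y) = -1 + 2*Y*(-8 + Y))
j(k)*(-3) = (-1 - 16*12 + 2*12²)*(-3) = (-1 - 192 + 2*144)*(-3) = (-1 - 192 + 288)*(-3) = 95*(-3) = -285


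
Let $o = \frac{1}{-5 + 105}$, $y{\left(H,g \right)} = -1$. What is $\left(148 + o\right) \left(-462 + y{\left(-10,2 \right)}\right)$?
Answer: $- \frac{6852863}{100} \approx -68529.0$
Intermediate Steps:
$o = \frac{1}{100} \approx 0.01$
$\left(148 + o\right) \left(-462 + y{\left(-10,2 \right)}\right) = \left(148 + \frac{1}{100}\right) \left(-462 - 1\right) = \frac{14801}{100} \left(-463\right) = - \frac{6852863}{100}$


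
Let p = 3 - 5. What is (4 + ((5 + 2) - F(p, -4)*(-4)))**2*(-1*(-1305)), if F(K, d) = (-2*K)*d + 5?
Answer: 1421145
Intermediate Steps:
p = -2
F(K, d) = 5 - 2*K*d (F(K, d) = -2*K*d + 5 = 5 - 2*K*d)
(4 + ((5 + 2) - F(p, -4)*(-4)))**2*(-1*(-1305)) = (4 + ((5 + 2) - (5 - 2*(-2)*(-4))*(-4)))**2*(-1*(-1305)) = (4 + (7 - (5 - 16)*(-4)))**2*1305 = (4 + (7 - 1*(-11)*(-4)))**2*1305 = (4 + (7 + 11*(-4)))**2*1305 = (4 + (7 - 44))**2*1305 = (4 - 37)**2*1305 = (-33)**2*1305 = 1089*1305 = 1421145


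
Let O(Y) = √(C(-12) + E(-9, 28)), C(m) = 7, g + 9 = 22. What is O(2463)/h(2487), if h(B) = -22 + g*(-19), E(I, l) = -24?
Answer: -I*√17/269 ≈ -0.015328*I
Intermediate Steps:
g = 13 (g = -9 + 22 = 13)
O(Y) = I*√17 (O(Y) = √(7 - 24) = √(-17) = I*√17)
h(B) = -269 (h(B) = -22 + 13*(-19) = -22 - 247 = -269)
O(2463)/h(2487) = (I*√17)/(-269) = (I*√17)*(-1/269) = -I*√17/269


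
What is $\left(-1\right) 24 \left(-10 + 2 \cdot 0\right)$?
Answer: $240$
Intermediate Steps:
$\left(-1\right) 24 \left(-10 + 2 \cdot 0\right) = - 24 \left(-10 + 0\right) = \left(-24\right) \left(-10\right) = 240$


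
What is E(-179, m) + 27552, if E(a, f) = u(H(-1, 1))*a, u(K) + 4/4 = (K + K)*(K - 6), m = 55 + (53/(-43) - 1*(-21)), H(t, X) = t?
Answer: 25225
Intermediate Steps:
m = 3215/43 (m = 55 + (53*(-1/43) + 21) = 55 + (-53/43 + 21) = 55 + 850/43 = 3215/43 ≈ 74.767)
u(K) = -1 + 2*K*(-6 + K) (u(K) = -1 + (K + K)*(K - 6) = -1 + (2*K)*(-6 + K) = -1 + 2*K*(-6 + K))
E(a, f) = 13*a (E(a, f) = (-1 - 12*(-1) + 2*(-1)**2)*a = (-1 + 12 + 2*1)*a = (-1 + 12 + 2)*a = 13*a)
E(-179, m) + 27552 = 13*(-179) + 27552 = -2327 + 27552 = 25225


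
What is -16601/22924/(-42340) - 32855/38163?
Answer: -31888500422837/37041090232080 ≈ -0.86090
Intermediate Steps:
-16601/22924/(-42340) - 32855/38163 = -16601*1/22924*(-1/42340) - 32855*1/38163 = -16601/22924*(-1/42340) - 32855/38163 = 16601/970602160 - 32855/38163 = -31888500422837/37041090232080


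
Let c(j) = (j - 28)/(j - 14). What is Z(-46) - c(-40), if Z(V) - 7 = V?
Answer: -1087/27 ≈ -40.259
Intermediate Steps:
Z(V) = 7 + V
c(j) = (-28 + j)/(-14 + j)
Z(-46) - c(-40) = (7 - 46) - (-28 - 40)/(-14 - 40) = -39 - (-68)/(-54) = -39 - (-1)*(-68)/54 = -39 - 1*34/27 = -39 - 34/27 = -1087/27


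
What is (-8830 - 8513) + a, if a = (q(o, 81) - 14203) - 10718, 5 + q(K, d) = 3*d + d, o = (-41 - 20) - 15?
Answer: -41945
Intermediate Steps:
o = -76 (o = -61 - 15 = -76)
q(K, d) = -5 + 4*d (q(K, d) = -5 + (3*d + d) = -5 + 4*d)
a = -24602 (a = ((-5 + 4*81) - 14203) - 10718 = ((-5 + 324) - 14203) - 10718 = (319 - 14203) - 10718 = -13884 - 10718 = -24602)
(-8830 - 8513) + a = (-8830 - 8513) - 24602 = -17343 - 24602 = -41945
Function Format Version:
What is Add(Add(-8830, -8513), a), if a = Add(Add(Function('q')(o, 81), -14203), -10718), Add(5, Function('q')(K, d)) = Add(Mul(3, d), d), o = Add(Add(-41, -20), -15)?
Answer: -41945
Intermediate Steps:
o = -76 (o = Add(-61, -15) = -76)
Function('q')(K, d) = Add(-5, Mul(4, d)) (Function('q')(K, d) = Add(-5, Add(Mul(3, d), d)) = Add(-5, Mul(4, d)))
a = -24602 (a = Add(Add(Add(-5, Mul(4, 81)), -14203), -10718) = Add(Add(Add(-5, 324), -14203), -10718) = Add(Add(319, -14203), -10718) = Add(-13884, -10718) = -24602)
Add(Add(-8830, -8513), a) = Add(Add(-8830, -8513), -24602) = Add(-17343, -24602) = -41945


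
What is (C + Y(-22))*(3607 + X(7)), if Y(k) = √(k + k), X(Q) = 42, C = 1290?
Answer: 4707210 + 7298*I*√11 ≈ 4.7072e+6 + 24205.0*I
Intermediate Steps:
Y(k) = √2*√k (Y(k) = √(2*k) = √2*√k)
(C + Y(-22))*(3607 + X(7)) = (1290 + √2*√(-22))*(3607 + 42) = (1290 + √2*(I*√22))*3649 = (1290 + 2*I*√11)*3649 = 4707210 + 7298*I*√11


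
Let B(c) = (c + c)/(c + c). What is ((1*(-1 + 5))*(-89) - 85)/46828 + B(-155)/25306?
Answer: -5556559/592514684 ≈ -0.0093779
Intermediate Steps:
B(c) = 1 (B(c) = (2*c)/((2*c)) = (2*c)*(1/(2*c)) = 1)
((1*(-1 + 5))*(-89) - 85)/46828 + B(-155)/25306 = ((1*(-1 + 5))*(-89) - 85)/46828 + 1/25306 = ((1*4)*(-89) - 85)*(1/46828) + 1*(1/25306) = (4*(-89) - 85)*(1/46828) + 1/25306 = (-356 - 85)*(1/46828) + 1/25306 = -441*1/46828 + 1/25306 = -441/46828 + 1/25306 = -5556559/592514684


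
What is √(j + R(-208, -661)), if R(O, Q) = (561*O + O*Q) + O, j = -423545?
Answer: I*√402953 ≈ 634.79*I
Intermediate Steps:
R(O, Q) = 562*O + O*Q
√(j + R(-208, -661)) = √(-423545 - 208*(562 - 661)) = √(-423545 - 208*(-99)) = √(-423545 + 20592) = √(-402953) = I*√402953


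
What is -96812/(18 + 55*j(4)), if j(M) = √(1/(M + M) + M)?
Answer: 4646976/32411 - 10649320*√66/97233 ≈ -746.40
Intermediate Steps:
j(M) = √(M + 1/(2*M)) (j(M) = √(1/(2*M) + M) = √(M + 1/(2*M)))
-96812/(18 + 55*j(4)) = -96812/(18 + 55*(√(2/4 + 4*4)/2)) = -96812/(18 + 55*(√(2*(¼) + 16)/2)) = -96812/(18 + 55*(√(½ + 16)/2)) = -96812/(18 + 55*(√(33/2)/2)) = -96812/(18 + 55*((√66/2)/2)) = -96812/(18 + 55*(√66/4)) = -96812/(18 + 55*√66/4)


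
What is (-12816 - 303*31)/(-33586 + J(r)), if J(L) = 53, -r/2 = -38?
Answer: 22209/33533 ≈ 0.66230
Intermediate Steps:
r = 76 (r = -2*(-38) = 76)
(-12816 - 303*31)/(-33586 + J(r)) = (-12816 - 303*31)/(-33586 + 53) = (-12816 - 9393)/(-33533) = -22209*(-1/33533) = 22209/33533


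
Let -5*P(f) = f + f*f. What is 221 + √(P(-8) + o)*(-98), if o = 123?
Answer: 221 - 98*√2795/5 ≈ -815.21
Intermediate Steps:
P(f) = -f/5 - f²/5 (P(f) = -(f + f*f)/5 = -(f + f²)/5 = -f/5 - f²/5)
221 + √(P(-8) + o)*(-98) = 221 + √(-⅕*(-8)*(1 - 8) + 123)*(-98) = 221 + √(-⅕*(-8)*(-7) + 123)*(-98) = 221 + √(-56/5 + 123)*(-98) = 221 + √(559/5)*(-98) = 221 + (√2795/5)*(-98) = 221 - 98*√2795/5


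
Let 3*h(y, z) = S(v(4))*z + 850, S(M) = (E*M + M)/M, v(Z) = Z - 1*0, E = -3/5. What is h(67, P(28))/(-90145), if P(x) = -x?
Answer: -1398/450725 ≈ -0.0031017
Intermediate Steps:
E = -3/5 (E = -3*1/5 = -3/5 ≈ -0.60000)
v(Z) = Z (v(Z) = Z + 0 = Z)
S(M) = 2/5 (S(M) = (-3*M/5 + M)/M = (2*M/5)/M = 2/5)
h(y, z) = 850/3 + 2*z/15 (h(y, z) = (2*z/5 + 850)/3 = (850 + 2*z/5)/3 = 850/3 + 2*z/15)
h(67, P(28))/(-90145) = (850/3 + 2*(-1*28)/15)/(-90145) = (850/3 + (2/15)*(-28))*(-1/90145) = (850/3 - 56/15)*(-1/90145) = (1398/5)*(-1/90145) = -1398/450725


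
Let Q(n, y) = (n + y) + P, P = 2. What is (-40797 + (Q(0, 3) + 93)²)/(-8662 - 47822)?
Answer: 31193/56484 ≈ 0.55225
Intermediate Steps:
Q(n, y) = 2 + n + y (Q(n, y) = (n + y) + 2 = 2 + n + y)
(-40797 + (Q(0, 3) + 93)²)/(-8662 - 47822) = (-40797 + ((2 + 0 + 3) + 93)²)/(-8662 - 47822) = (-40797 + (5 + 93)²)/(-56484) = (-40797 + 98²)*(-1/56484) = (-40797 + 9604)*(-1/56484) = -31193*(-1/56484) = 31193/56484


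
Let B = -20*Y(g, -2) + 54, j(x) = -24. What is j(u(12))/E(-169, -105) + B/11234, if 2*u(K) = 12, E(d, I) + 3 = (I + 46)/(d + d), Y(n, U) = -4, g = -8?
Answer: 45629089/5364235 ≈ 8.5062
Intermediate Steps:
E(d, I) = -3 + (46 + I)/(2*d) (E(d, I) = -3 + (I + 46)/(d + d) = -3 + (46 + I)/((2*d)) = -3 + (46 + I)*(1/(2*d)) = -3 + (46 + I)/(2*d))
u(K) = 6 (u(K) = (½)*12 = 6)
B = 134 (B = -20*(-4) + 54 = 80 + 54 = 134)
j(u(12))/E(-169, -105) + B/11234 = -24*(-338/(46 - 105 - 6*(-169))) + 134/11234 = -24*(-338/(46 - 105 + 1014)) + 134*(1/11234) = -24/((½)*(-1/169)*955) + 67/5617 = -24/(-955/338) + 67/5617 = -24*(-338/955) + 67/5617 = 8112/955 + 67/5617 = 45629089/5364235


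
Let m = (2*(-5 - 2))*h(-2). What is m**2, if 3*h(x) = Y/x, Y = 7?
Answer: 2401/9 ≈ 266.78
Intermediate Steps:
h(x) = 7/(3*x) (h(x) = (7/x)/3 = 7/(3*x))
m = 49/3 (m = (2*(-5 - 2))*((7/3)/(-2)) = (2*(-7))*((7/3)*(-1/2)) = -14*(-7/6) = 49/3 ≈ 16.333)
m**2 = (49/3)**2 = 2401/9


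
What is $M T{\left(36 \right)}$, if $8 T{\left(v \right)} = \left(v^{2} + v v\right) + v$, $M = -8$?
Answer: $-2628$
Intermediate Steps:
$T{\left(v \right)} = \frac{v^{2}}{4} + \frac{v}{8}$ ($T{\left(v \right)} = \frac{\left(v^{2} + v v\right) + v}{8} = \frac{\left(v^{2} + v^{2}\right) + v}{8} = \frac{2 v^{2} + v}{8} = \frac{v + 2 v^{2}}{8} = \frac{v^{2}}{4} + \frac{v}{8}$)
$M T{\left(36 \right)} = - 8 \cdot \frac{1}{8} \cdot 36 \left(1 + 2 \cdot 36\right) = - 8 \cdot \frac{1}{8} \cdot 36 \left(1 + 72\right) = - 8 \cdot \frac{1}{8} \cdot 36 \cdot 73 = \left(-8\right) \frac{657}{2} = -2628$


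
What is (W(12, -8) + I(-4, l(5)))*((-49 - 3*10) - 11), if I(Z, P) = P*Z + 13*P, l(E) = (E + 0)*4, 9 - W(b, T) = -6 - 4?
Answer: -17910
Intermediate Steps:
W(b, T) = 19 (W(b, T) = 9 - (-6 - 4) = 9 - 1*(-10) = 9 + 10 = 19)
l(E) = 4*E (l(E) = E*4 = 4*E)
I(Z, P) = 13*P + P*Z
(W(12, -8) + I(-4, l(5)))*((-49 - 3*10) - 11) = (19 + (4*5)*(13 - 4))*((-49 - 3*10) - 11) = (19 + 20*9)*((-49 - 30) - 11) = (19 + 180)*(-79 - 11) = 199*(-90) = -17910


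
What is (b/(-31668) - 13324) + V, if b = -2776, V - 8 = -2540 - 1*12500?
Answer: -224493758/7917 ≈ -28356.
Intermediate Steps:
V = -15032 (V = 8 + (-2540 - 1*12500) = 8 + (-2540 - 12500) = 8 - 15040 = -15032)
(b/(-31668) - 13324) + V = (-2776/(-31668) - 13324) - 15032 = (-2776*(-1/31668) - 13324) - 15032 = (694/7917 - 13324) - 15032 = -105485414/7917 - 15032 = -224493758/7917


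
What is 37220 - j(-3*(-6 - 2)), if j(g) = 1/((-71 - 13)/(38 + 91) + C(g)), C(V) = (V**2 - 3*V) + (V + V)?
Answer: 882411717/23708 ≈ 37220.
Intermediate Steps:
C(V) = V**2 - V (C(V) = (V**2 - 3*V) + 2*V = V**2 - V)
j(g) = 1/(-28/43 + g*(-1 + g)) (j(g) = 1/((-71 - 13)/(38 + 91) + g*(-1 + g)) = 1/(-84/129 + g*(-1 + g)) = 1/(-84*1/129 + g*(-1 + g)) = 1/(-28/43 + g*(-1 + g)))
37220 - j(-3*(-6 - 2)) = 37220 - 43/(-28 + 43*(-3*(-6 - 2))*(-1 - 3*(-6 - 2))) = 37220 - 43/(-28 + 43*(-3*(-8))*(-1 - 3*(-8))) = 37220 - 43/(-28 + 43*24*(-1 + 24)) = 37220 - 43/(-28 + 43*24*23) = 37220 - 43/(-28 + 23736) = 37220 - 43/23708 = 882411717/23708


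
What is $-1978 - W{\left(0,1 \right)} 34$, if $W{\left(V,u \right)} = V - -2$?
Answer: $-2046$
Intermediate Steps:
$W{\left(V,u \right)} = 2 + V$ ($W{\left(V,u \right)} = V + 2 = 2 + V$)
$-1978 - W{\left(0,1 \right)} 34 = -1978 - \left(2 + 0\right) 34 = -1978 - 2 \cdot 34 = -1978 - 68 = -2046$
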